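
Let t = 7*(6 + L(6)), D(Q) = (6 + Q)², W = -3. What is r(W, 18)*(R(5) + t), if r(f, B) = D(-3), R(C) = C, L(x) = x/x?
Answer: 486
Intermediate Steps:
L(x) = 1
r(f, B) = 9 (r(f, B) = (6 - 3)² = 3² = 9)
t = 49 (t = 7*(6 + 1) = 7*7 = 49)
r(W, 18)*(R(5) + t) = 9*(5 + 49) = 9*54 = 486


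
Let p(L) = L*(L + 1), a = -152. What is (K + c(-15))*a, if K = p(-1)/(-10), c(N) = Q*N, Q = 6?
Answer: 13680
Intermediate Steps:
c(N) = 6*N
p(L) = L*(1 + L)
K = 0 (K = -(1 - 1)/(-10) = -1*0*(-⅒) = 0*(-⅒) = 0)
(K + c(-15))*a = (0 + 6*(-15))*(-152) = (0 - 90)*(-152) = -90*(-152) = 13680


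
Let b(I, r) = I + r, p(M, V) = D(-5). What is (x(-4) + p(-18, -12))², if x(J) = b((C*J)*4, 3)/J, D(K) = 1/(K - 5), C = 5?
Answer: 146689/400 ≈ 366.72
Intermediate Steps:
D(K) = 1/(-5 + K)
p(M, V) = -⅒ (p(M, V) = 1/(-5 - 5) = 1/(-10) = -⅒)
x(J) = (3 + 20*J)/J (x(J) = ((5*J)*4 + 3)/J = (20*J + 3)/J = (3 + 20*J)/J)
(x(-4) + p(-18, -12))² = ((20 + 3/(-4)) - ⅒)² = ((20 + 3*(-¼)) - ⅒)² = ((20 - ¾) - ⅒)² = (77/4 - ⅒)² = (383/20)² = 146689/400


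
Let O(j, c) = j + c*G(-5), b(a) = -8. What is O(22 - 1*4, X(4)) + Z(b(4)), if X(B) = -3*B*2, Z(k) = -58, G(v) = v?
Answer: 80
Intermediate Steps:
X(B) = -6*B
O(j, c) = j - 5*c (O(j, c) = j + c*(-5) = j - 5*c)
O(22 - 1*4, X(4)) + Z(b(4)) = ((22 - 1*4) - (-30)*4) - 58 = ((22 - 4) - 5*(-24)) - 58 = (18 + 120) - 58 = 138 - 58 = 80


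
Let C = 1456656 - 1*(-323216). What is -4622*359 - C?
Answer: -3439170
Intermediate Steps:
C = 1779872 (C = 1456656 + 323216 = 1779872)
-4622*359 - C = -4622*359 - 1*1779872 = -1659298 - 1779872 = -3439170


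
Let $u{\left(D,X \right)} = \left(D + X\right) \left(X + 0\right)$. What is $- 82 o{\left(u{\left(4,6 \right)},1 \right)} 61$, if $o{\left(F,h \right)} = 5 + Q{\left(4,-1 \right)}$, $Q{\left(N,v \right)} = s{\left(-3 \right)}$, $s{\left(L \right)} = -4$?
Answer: $-5002$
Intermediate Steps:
$u{\left(D,X \right)} = X \left(D + X\right)$ ($u{\left(D,X \right)} = \left(D + X\right) X = X \left(D + X\right)$)
$Q{\left(N,v \right)} = -4$
$o{\left(F,h \right)} = 1$ ($o{\left(F,h \right)} = 5 - 4 = 1$)
$- 82 o{\left(u{\left(4,6 \right)},1 \right)} 61 = \left(-82\right) 1 \cdot 61 = \left(-82\right) 61 = -5002$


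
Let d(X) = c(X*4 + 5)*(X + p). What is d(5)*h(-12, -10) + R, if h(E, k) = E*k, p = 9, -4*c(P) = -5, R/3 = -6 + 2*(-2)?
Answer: 2070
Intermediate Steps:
R = -30 (R = 3*(-6 + 2*(-2)) = 3*(-6 - 4) = 3*(-10) = -30)
c(P) = 5/4 (c(P) = -¼*(-5) = 5/4)
d(X) = 45/4 + 5*X/4 (d(X) = 5*(X + 9)/4 = 5*(9 + X)/4 = 45/4 + 5*X/4)
d(5)*h(-12, -10) + R = (45/4 + (5/4)*5)*(-12*(-10)) - 30 = (45/4 + 25/4)*120 - 30 = (35/2)*120 - 30 = 2100 - 30 = 2070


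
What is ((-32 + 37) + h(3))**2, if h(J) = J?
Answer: 64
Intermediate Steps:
((-32 + 37) + h(3))**2 = ((-32 + 37) + 3)**2 = (5 + 3)**2 = 8**2 = 64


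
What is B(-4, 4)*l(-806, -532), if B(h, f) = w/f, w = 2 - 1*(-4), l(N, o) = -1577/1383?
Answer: -1577/922 ≈ -1.7104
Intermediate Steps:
l(N, o) = -1577/1383 (l(N, o) = -1577*1/1383 = -1577/1383)
w = 6 (w = 2 + 4 = 6)
B(h, f) = 6/f
B(-4, 4)*l(-806, -532) = (6/4)*(-1577/1383) = (6*(¼))*(-1577/1383) = (3/2)*(-1577/1383) = -1577/922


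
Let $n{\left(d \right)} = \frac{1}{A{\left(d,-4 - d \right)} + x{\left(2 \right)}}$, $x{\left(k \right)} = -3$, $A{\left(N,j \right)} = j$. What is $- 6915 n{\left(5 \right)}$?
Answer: $\frac{2305}{4} \approx 576.25$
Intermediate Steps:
$n{\left(d \right)} = \frac{1}{-7 - d}$ ($n{\left(d \right)} = \frac{1}{\left(-4 - d\right) - 3} = \frac{1}{-7 - d}$)
$- 6915 n{\left(5 \right)} = - 6915 \left(- \frac{1}{7 + 5}\right) = - 6915 \left(- \frac{1}{12}\right) = - 6915 \left(\left(-1\right) \frac{1}{12}\right) = \left(-6915\right) \left(- \frac{1}{12}\right) = \frac{2305}{4}$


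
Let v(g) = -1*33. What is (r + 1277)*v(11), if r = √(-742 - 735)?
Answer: -42141 - 33*I*√1477 ≈ -42141.0 - 1268.2*I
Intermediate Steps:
v(g) = -33
r = I*√1477 (r = √(-1477) = I*√1477 ≈ 38.432*I)
(r + 1277)*v(11) = (I*√1477 + 1277)*(-33) = (1277 + I*√1477)*(-33) = -42141 - 33*I*√1477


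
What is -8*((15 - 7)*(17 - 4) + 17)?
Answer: -968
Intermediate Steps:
-8*((15 - 7)*(17 - 4) + 17) = -8*(8*13 + 17) = -8*(104 + 17) = -8*121 = -968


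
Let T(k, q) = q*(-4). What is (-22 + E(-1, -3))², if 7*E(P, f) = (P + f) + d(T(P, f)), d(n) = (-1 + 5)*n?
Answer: 12100/49 ≈ 246.94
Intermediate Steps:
T(k, q) = -4*q
d(n) = 4*n
E(P, f) = -15*f/7 + P/7 (E(P, f) = ((P + f) + 4*(-4*f))/7 = ((P + f) - 16*f)/7 = (P - 15*f)/7 = -15*f/7 + P/7)
(-22 + E(-1, -3))² = (-22 + (-15/7*(-3) + (⅐)*(-1)))² = (-22 + (45/7 - ⅐))² = (-22 + 44/7)² = (-110/7)² = 12100/49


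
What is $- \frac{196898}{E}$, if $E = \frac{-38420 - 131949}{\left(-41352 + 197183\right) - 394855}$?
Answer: $- \frac{47063347552}{170369} \approx -2.7624 \cdot 10^{5}$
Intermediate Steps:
$E = \frac{170369}{239024}$ ($E = - \frac{170369}{155831 - 394855} = - \frac{170369}{-239024} = \left(-170369\right) \left(- \frac{1}{239024}\right) = \frac{170369}{239024} \approx 0.71277$)
$- \frac{196898}{E} = - \frac{196898}{\frac{170369}{239024}} = \left(-196898\right) \frac{239024}{170369} = - \frac{47063347552}{170369}$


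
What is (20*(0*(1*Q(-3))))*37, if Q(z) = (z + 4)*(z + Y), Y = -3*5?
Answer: 0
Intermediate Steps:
Y = -15
Q(z) = (-15 + z)*(4 + z) (Q(z) = (z + 4)*(z - 15) = (4 + z)*(-15 + z) = (-15 + z)*(4 + z))
(20*(0*(1*Q(-3))))*37 = (20*(0*(1*(-60 + (-3)² - 11*(-3)))))*37 = (20*(0*(1*(-60 + 9 + 33))))*37 = (20*(0*(1*(-18))))*37 = (20*(0*(-18)))*37 = (20*0)*37 = 0*37 = 0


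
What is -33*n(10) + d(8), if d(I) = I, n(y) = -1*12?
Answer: 404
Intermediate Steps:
n(y) = -12
-33*n(10) + d(8) = -33*(-12) + 8 = 396 + 8 = 404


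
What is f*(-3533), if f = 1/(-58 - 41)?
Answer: 3533/99 ≈ 35.687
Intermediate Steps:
f = -1/99 (f = 1/(-99) = -1/99 ≈ -0.010101)
f*(-3533) = -1/99*(-3533) = 3533/99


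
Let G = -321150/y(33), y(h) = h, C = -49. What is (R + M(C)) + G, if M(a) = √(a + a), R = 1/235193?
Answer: -25177410639/2587123 + 7*I*√2 ≈ -9731.8 + 9.8995*I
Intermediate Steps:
G = -107050/11 (G = -321150/33 = -321150*1/33 = -107050/11 ≈ -9731.8)
R = 1/235193 ≈ 4.2518e-6
M(a) = √2*√a (M(a) = √(2*a) = √2*√a)
(R + M(C)) + G = (1/235193 + √2*√(-49)) - 107050/11 = (1/235193 + √2*(7*I)) - 107050/11 = (1/235193 + 7*I*√2) - 107050/11 = -25177410639/2587123 + 7*I*√2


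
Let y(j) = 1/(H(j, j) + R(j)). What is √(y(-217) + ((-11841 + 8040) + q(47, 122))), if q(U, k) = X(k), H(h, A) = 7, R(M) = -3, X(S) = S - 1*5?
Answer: I*√14735/2 ≈ 60.694*I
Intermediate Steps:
X(S) = -5 + S (X(S) = S - 5 = -5 + S)
q(U, k) = -5 + k
y(j) = ¼ (y(j) = 1/(7 - 3) = 1/4 = ¼)
√(y(-217) + ((-11841 + 8040) + q(47, 122))) = √(¼ + ((-11841 + 8040) + (-5 + 122))) = √(¼ + (-3801 + 117)) = √(¼ - 3684) = √(-14735/4) = I*√14735/2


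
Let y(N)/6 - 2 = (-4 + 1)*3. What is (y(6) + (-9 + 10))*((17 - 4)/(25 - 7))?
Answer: -533/18 ≈ -29.611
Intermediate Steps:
y(N) = -42 (y(N) = 12 + 6*((-4 + 1)*3) = 12 + 6*(-3*3) = 12 + 6*(-9) = 12 - 54 = -42)
(y(6) + (-9 + 10))*((17 - 4)/(25 - 7)) = (-42 + (-9 + 10))*((17 - 4)/(25 - 7)) = (-42 + 1)*(13/18) = -533/18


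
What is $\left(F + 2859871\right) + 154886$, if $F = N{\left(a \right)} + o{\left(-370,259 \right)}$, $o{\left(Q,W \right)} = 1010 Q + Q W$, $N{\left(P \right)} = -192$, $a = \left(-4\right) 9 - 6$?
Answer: $2545035$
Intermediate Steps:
$a = -42$ ($a = -36 - 6 = -42$)
$F = -469722$ ($F = -192 - 370 \left(1010 + 259\right) = -192 - 469530 = -469722$)
$\left(F + 2859871\right) + 154886 = \left(-469722 + 2859871\right) + 154886 = 2390149 + 154886 = 2545035$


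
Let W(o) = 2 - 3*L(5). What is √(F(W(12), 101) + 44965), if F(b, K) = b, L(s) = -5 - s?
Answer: √44997 ≈ 212.13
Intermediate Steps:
W(o) = 32 (W(o) = 2 - 3*(-5 - 1*5) = 2 - 3*(-5 - 5) = 2 - 3*(-10) = 2 + 30 = 32)
√(F(W(12), 101) + 44965) = √(32 + 44965) = √44997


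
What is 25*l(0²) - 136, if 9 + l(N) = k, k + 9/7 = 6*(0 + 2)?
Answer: -652/7 ≈ -93.143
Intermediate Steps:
k = 75/7 (k = -9/7 + 6*(0 + 2) = -9/7 + 6*2 = -9/7 + 12 = 75/7 ≈ 10.714)
l(N) = 12/7 (l(N) = -9 + 75/7 = 12/7)
25*l(0²) - 136 = 25*(12/7) - 136 = 300/7 - 136 = -652/7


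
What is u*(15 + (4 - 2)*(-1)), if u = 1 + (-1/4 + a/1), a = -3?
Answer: -117/4 ≈ -29.250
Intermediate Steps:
u = -9/4 (u = 1 + (-1/4 - 3/1) = 1 + (-1*¼ - 3*1) = 1 + (-¼ - 3) = 1 - 13/4 = -9/4 ≈ -2.2500)
u*(15 + (4 - 2)*(-1)) = -9*(15 + (4 - 2)*(-1))/4 = -9*(15 + 2*(-1))/4 = -9*(15 - 2)/4 = -9/4*13 = -117/4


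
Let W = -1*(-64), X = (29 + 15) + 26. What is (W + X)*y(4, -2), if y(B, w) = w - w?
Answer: 0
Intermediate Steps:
y(B, w) = 0
X = 70 (X = 44 + 26 = 70)
W = 64
(W + X)*y(4, -2) = (64 + 70)*0 = 134*0 = 0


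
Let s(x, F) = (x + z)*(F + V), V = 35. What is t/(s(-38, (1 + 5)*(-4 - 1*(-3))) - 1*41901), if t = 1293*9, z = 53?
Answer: -3879/13822 ≈ -0.28064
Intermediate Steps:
s(x, F) = (35 + F)*(53 + x) (s(x, F) = (x + 53)*(F + 35) = (53 + x)*(35 + F) = (35 + F)*(53 + x))
t = 11637
t/(s(-38, (1 + 5)*(-4 - 1*(-3))) - 1*41901) = 11637/((1855 + 35*(-38) + 53*((1 + 5)*(-4 - 1*(-3))) + ((1 + 5)*(-4 - 1*(-3)))*(-38)) - 1*41901) = 11637/((1855 - 1330 + 53*(6*(-4 + 3)) + (6*(-4 + 3))*(-38)) - 41901) = 11637/((1855 - 1330 + 53*(6*(-1)) + (6*(-1))*(-38)) - 41901) = 11637/((1855 - 1330 + 53*(-6) - 6*(-38)) - 41901) = 11637/((1855 - 1330 - 318 + 228) - 41901) = 11637/(435 - 41901) = 11637/(-41466) = 11637*(-1/41466) = -3879/13822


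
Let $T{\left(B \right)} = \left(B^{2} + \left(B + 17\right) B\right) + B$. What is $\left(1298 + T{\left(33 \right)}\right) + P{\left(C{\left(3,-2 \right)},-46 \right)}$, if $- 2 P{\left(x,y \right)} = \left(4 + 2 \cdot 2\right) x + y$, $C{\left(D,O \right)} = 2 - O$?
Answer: $4077$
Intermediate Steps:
$T{\left(B \right)} = B + B^{2} + B \left(17 + B\right)$ ($T{\left(B \right)} = \left(B^{2} + \left(17 + B\right) B\right) + B = \left(B^{2} + B \left(17 + B\right)\right) + B = B + B^{2} + B \left(17 + B\right)$)
$P{\left(x,y \right)} = - 4 x - \frac{y}{2}$ ($P{\left(x,y \right)} = - \frac{\left(4 + 2 \cdot 2\right) x + y}{2} = - \frac{\left(4 + 4\right) x + y}{2} = - \frac{8 x + y}{2} = - \frac{y + 8 x}{2} = - 4 x - \frac{y}{2}$)
$\left(1298 + T{\left(33 \right)}\right) + P{\left(C{\left(3,-2 \right)},-46 \right)} = \left(1298 + 2 \cdot 33 \left(9 + 33\right)\right) - \left(-23 + 4 \left(2 - -2\right)\right) = \left(1298 + 2 \cdot 33 \cdot 42\right) + \left(- 4 \left(2 + 2\right) + 23\right) = \left(1298 + 2772\right) + \left(\left(-4\right) 4 + 23\right) = 4070 + \left(-16 + 23\right) = 4070 + 7 = 4077$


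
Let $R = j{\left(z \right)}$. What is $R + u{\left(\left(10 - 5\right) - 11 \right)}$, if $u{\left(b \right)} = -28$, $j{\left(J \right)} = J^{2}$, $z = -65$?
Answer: $4197$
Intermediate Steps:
$R = 4225$ ($R = \left(-65\right)^{2} = 4225$)
$R + u{\left(\left(10 - 5\right) - 11 \right)} = 4225 - 28 = 4197$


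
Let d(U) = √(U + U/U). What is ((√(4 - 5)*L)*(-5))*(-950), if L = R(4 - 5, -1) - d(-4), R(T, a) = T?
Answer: -4750*I + 4750*√3 ≈ 8227.2 - 4750.0*I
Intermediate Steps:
d(U) = √(1 + U) (d(U) = √(U + 1) = √(1 + U))
L = -1 - I*√3 (L = (4 - 5) - √(1 - 4) = -1 - √(-3) = -1 - I*√3 ≈ -1.0 - 1.732*I)
((√(4 - 5)*L)*(-5))*(-950) = ((√(4 - 5)*(-1 - I*√3))*(-5))*(-950) = ((√(-1)*(-1 - I*√3))*(-5))*(-950) = ((I*(-1 - I*√3))*(-5))*(-950) = -5*I*(-1 - I*√3)*(-950) = 4750*I*(-1 - I*√3)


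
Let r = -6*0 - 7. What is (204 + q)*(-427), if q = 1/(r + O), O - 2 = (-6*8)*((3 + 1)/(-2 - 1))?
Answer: -5139799/59 ≈ -87115.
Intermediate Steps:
r = -7 (r = 0 - 7 = -7)
O = 66 (O = 2 + (-6*8)*((3 + 1)/(-2 - 1)) = 2 - 192/(-3) = 2 - 192*(-1)/3 = 2 - 48*(-4/3) = 2 + 64 = 66)
q = 1/59 (q = 1/(-7 + 66) = 1/59 ≈ 0.016949)
(204 + q)*(-427) = (204 + 1/59)*(-427) = (12037/59)*(-427) = -5139799/59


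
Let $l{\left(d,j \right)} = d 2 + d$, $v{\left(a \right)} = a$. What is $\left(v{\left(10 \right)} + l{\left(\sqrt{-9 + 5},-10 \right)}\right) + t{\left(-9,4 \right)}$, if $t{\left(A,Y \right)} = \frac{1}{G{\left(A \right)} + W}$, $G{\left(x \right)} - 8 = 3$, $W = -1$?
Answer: $\frac{101}{10} + 6 i \approx 10.1 + 6.0 i$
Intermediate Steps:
$G{\left(x \right)} = 11$ ($G{\left(x \right)} = 8 + 3 = 11$)
$t{\left(A,Y \right)} = \frac{1}{10}$ ($t{\left(A,Y \right)} = \frac{1}{11 - 1} = \frac{1}{10}$)
$l{\left(d,j \right)} = 3 d$ ($l{\left(d,j \right)} = 2 d + d = 3 d$)
$\left(v{\left(10 \right)} + l{\left(\sqrt{-9 + 5},-10 \right)}\right) + t{\left(-9,4 \right)} = \left(10 + 3 \sqrt{-9 + 5}\right) + \frac{1}{10} = \left(10 + 3 \sqrt{-4}\right) + \frac{1}{10} = \left(10 + 3 \cdot 2 i\right) + \frac{1}{10} = \left(10 + 6 i\right) + \frac{1}{10} = \frac{101}{10} + 6 i$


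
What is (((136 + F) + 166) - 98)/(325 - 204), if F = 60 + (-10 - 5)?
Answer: 249/121 ≈ 2.0578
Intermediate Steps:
F = 45 (F = 60 - 15 = 45)
(((136 + F) + 166) - 98)/(325 - 204) = (((136 + 45) + 166) - 98)/(325 - 204) = ((181 + 166) - 98)/121 = (347 - 98)*(1/121) = 249*(1/121) = 249/121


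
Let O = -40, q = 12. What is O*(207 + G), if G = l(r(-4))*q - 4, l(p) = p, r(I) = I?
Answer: -6200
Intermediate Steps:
G = -52 (G = -4*12 - 4 = -48 - 4 = -52)
O*(207 + G) = -40*(207 - 52) = -40*155 = -6200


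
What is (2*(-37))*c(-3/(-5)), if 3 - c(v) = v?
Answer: -888/5 ≈ -177.60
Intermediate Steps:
c(v) = 3 - v
(2*(-37))*c(-3/(-5)) = (2*(-37))*(3 - (-3)/(-5)) = -74*(3 - (-3)*(-1)/5) = -74*(3 - 1*3/5) = -74*(3 - 3/5) = -74*12/5 = -888/5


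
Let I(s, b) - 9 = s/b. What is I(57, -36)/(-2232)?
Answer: -89/26784 ≈ -0.0033229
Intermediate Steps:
I(s, b) = 9 + s/b
I(57, -36)/(-2232) = (9 + 57/(-36))/(-2232) = (9 + 57*(-1/36))*(-1/2232) = (9 - 19/12)*(-1/2232) = (89/12)*(-1/2232) = -89/26784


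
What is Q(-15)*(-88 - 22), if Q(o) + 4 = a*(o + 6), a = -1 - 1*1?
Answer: -1540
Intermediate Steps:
a = -2 (a = -1 - 1 = -2)
Q(o) = -16 - 2*o (Q(o) = -4 - 2*(o + 6) = -4 - 2*(6 + o) = -4 + (-12 - 2*o) = -16 - 2*o)
Q(-15)*(-88 - 22) = (-16 - 2*(-15))*(-88 - 22) = (-16 + 30)*(-110) = 14*(-110) = -1540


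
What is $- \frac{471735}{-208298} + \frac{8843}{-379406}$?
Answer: $\frac{44284277549}{19757377747} \approx 2.2414$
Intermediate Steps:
$- \frac{471735}{-208298} + \frac{8843}{-379406} = \left(-471735\right) \left(- \frac{1}{208298}\right) + 8843 \left(- \frac{1}{379406}\right) = \frac{471735}{208298} - \frac{8843}{379406} = \frac{44284277549}{19757377747}$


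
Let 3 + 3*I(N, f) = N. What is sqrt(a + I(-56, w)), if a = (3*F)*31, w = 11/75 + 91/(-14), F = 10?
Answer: sqrt(8193)/3 ≈ 30.172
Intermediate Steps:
w = -953/150 (w = 11*(1/75) + 91*(-1/14) = 11/75 - 13/2 = -953/150 ≈ -6.3533)
a = 930 (a = (3*10)*31 = 30*31 = 930)
I(N, f) = -1 + N/3
sqrt(a + I(-56, w)) = sqrt(930 + (-1 + (1/3)*(-56))) = sqrt(930 + (-1 - 56/3)) = sqrt(930 - 59/3) = sqrt(2731/3) = sqrt(8193)/3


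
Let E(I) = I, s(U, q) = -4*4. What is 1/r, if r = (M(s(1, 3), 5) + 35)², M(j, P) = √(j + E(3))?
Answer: (35 + I*√13)⁻² ≈ 0.00079079 - 0.00016468*I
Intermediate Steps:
s(U, q) = -16
M(j, P) = √(3 + j) (M(j, P) = √(j + 3) = √(3 + j))
r = (35 + I*√13)² (r = (√(3 - 16) + 35)² = (√(-13) + 35)² = (I*√13 + 35)² = (35 + I*√13)² ≈ 1212.0 + 252.39*I)
1/r = 1/((35 + I*√13)²) = (35 + I*√13)⁻²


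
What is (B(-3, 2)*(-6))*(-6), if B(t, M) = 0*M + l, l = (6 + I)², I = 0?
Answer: 1296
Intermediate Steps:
l = 36 (l = (6 + 0)² = 6² = 36)
B(t, M) = 36 (B(t, M) = 0*M + 36 = 0 + 36 = 36)
(B(-3, 2)*(-6))*(-6) = (36*(-6))*(-6) = -216*(-6) = 1296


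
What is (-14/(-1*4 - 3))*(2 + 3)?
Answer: 10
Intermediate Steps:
(-14/(-1*4 - 3))*(2 + 3) = -14/(-4 - 3)*5 = -14/(-7)*5 = -14*(-⅐)*5 = 2*5 = 10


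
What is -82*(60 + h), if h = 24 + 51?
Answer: -11070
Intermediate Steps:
h = 75
-82*(60 + h) = -82*(60 + 75) = -82*135 = -11070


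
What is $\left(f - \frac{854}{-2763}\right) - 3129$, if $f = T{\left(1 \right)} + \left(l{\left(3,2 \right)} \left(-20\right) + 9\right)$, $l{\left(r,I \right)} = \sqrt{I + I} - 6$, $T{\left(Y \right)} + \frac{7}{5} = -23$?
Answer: $- \frac{42330416}{13815} \approx -3064.1$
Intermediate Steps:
$T{\left(Y \right)} = - \frac{122}{5}$ ($T{\left(Y \right)} = - \frac{7}{5} - 23 = - \frac{122}{5}$)
$l{\left(r,I \right)} = -6 + \sqrt{2} \sqrt{I}$ ($l{\left(r,I \right)} = \sqrt{2 I} - 6 = \sqrt{2} \sqrt{I} - 6 = -6 + \sqrt{2} \sqrt{I}$)
$f = \frac{323}{5}$ ($f = - \frac{122}{5} + \left(\left(-6 + \sqrt{2} \sqrt{2}\right) \left(-20\right) + 9\right) = - \frac{122}{5} + \left(\left(-6 + 2\right) \left(-20\right) + 9\right) = - \frac{122}{5} + \left(\left(-4\right) \left(-20\right) + 9\right) = - \frac{122}{5} + \left(80 + 9\right) = - \frac{122}{5} + 89 = \frac{323}{5} \approx 64.6$)
$\left(f - \frac{854}{-2763}\right) - 3129 = \left(\frac{323}{5} - \frac{854}{-2763}\right) - 3129 = \left(\frac{323}{5} - - \frac{854}{2763}\right) - 3129 = \left(\frac{323}{5} + \frac{854}{2763}\right) - 3129 = \frac{896719}{13815} - 3129 = - \frac{42330416}{13815}$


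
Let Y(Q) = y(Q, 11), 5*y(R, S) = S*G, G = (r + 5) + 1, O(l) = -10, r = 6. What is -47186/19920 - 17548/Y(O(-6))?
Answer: -24361241/36520 ≈ -667.07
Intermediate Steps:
G = 12 (G = (6 + 5) + 1 = 11 + 1 = 12)
y(R, S) = 12*S/5 (y(R, S) = (S*12)/5 = (12*S)/5 = 12*S/5)
Y(Q) = 132/5 (Y(Q) = (12/5)*11 = 132/5)
-47186/19920 - 17548/Y(O(-6)) = -47186/19920 - 17548/132/5 = -47186*1/19920 - 17548*5/132 = -23593/9960 - 21935/33 = -24361241/36520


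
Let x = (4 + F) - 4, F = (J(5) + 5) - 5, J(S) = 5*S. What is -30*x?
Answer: -750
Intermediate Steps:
F = 25 (F = (5*5 + 5) - 5 = (25 + 5) - 5 = 30 - 5 = 25)
x = 25 (x = (4 + 25) - 4 = 29 - 4 = 25)
-30*x = -30*25 = -750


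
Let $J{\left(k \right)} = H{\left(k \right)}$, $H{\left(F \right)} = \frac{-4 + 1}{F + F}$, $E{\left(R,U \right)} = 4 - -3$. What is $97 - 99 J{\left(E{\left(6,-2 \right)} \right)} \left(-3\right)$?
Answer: $\frac{467}{14} \approx 33.357$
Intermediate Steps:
$E{\left(R,U \right)} = 7$ ($E{\left(R,U \right)} = 4 + 3 = 7$)
$H{\left(F \right)} = - \frac{3}{2 F}$
$J{\left(k \right)} = - \frac{3}{2 k}$
$97 - 99 J{\left(E{\left(6,-2 \right)} \right)} \left(-3\right) = 97 - 99 - \frac{3}{2 \cdot 7} \left(-3\right) = 97 - 99 \left(- \frac{3}{2}\right) \frac{1}{7} \left(-3\right) = 97 - 99 \left(\left(- \frac{3}{14}\right) \left(-3\right)\right) = 97 - \frac{891}{14} = \frac{467}{14}$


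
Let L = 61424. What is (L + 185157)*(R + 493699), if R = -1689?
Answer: 121320317810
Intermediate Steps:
(L + 185157)*(R + 493699) = (61424 + 185157)*(-1689 + 493699) = 246581*492010 = 121320317810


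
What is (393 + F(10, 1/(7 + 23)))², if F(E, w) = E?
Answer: 162409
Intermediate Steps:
(393 + F(10, 1/(7 + 23)))² = (393 + 10)² = 403² = 162409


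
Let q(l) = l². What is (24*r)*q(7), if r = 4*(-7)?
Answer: -32928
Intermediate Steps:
r = -28
(24*r)*q(7) = (24*(-28))*7² = -672*49 = -32928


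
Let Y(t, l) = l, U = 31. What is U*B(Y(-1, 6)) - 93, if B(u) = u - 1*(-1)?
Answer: 124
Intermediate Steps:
B(u) = 1 + u (B(u) = u + 1 = 1 + u)
U*B(Y(-1, 6)) - 93 = 31*(1 + 6) - 93 = 31*7 - 93 = 217 - 93 = 124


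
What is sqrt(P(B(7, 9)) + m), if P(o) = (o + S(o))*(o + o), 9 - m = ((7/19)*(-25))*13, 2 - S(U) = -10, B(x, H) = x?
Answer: 50*sqrt(57)/19 ≈ 19.868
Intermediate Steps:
S(U) = 12 (S(U) = 2 - 1*(-10) = 2 + 10 = 12)
m = 2446/19 (m = 9 - (7/19)*(-25)*13 = 9 - (-175)*13/19 = 9 - 1*(-2275/19) = 9 + 2275/19 = 2446/19 ≈ 128.74)
P(o) = 2*o*(12 + o) (P(o) = (o + 12)*(o + o) = (12 + o)*(2*o) = 2*o*(12 + o))
sqrt(P(B(7, 9)) + m) = sqrt(2*7*(12 + 7) + 2446/19) = sqrt(2*7*19 + 2446/19) = sqrt(266 + 2446/19) = sqrt(7500/19) = 50*sqrt(57)/19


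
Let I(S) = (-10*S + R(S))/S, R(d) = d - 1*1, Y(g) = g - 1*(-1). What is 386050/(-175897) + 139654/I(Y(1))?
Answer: -49136774226/3342043 ≈ -14703.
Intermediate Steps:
Y(g) = 1 + g (Y(g) = g + 1 = 1 + g)
R(d) = -1 + d (R(d) = d - 1 = -1 + d)
I(S) = (-1 - 9*S)/S (I(S) = (-10*S + (-1 + S))/S = (-1 - 9*S)/S)
386050/(-175897) + 139654/I(Y(1)) = 386050/(-175897) + 139654/(-9 - 1/(1 + 1)) = 386050*(-1/175897) + 139654/(-9 - 1/2) = -386050/175897 + 139654/(-9 - 1*½) = -386050/175897 + 139654/(-9 - ½) = -386050/175897 + 139654/(-19/2) = -386050/175897 + 139654*(-2/19) = -386050/175897 - 279308/19 = -49136774226/3342043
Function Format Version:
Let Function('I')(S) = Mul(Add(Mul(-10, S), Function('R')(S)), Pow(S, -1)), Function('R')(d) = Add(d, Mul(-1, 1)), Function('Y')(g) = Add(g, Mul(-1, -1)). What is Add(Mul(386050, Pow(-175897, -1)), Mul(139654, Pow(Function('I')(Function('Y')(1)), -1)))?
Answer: Rational(-49136774226, 3342043) ≈ -14703.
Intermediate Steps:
Function('Y')(g) = Add(1, g) (Function('Y')(g) = Add(g, 1) = Add(1, g))
Function('R')(d) = Add(-1, d) (Function('R')(d) = Add(d, -1) = Add(-1, d))
Function('I')(S) = Mul(Pow(S, -1), Add(-1, Mul(-9, S))) (Function('I')(S) = Mul(Add(Mul(-10, S), Add(-1, S)), Pow(S, -1)) = Mul(Add(-1, Mul(-9, S)), Pow(S, -1)) = Mul(Pow(S, -1), Add(-1, Mul(-9, S))))
Add(Mul(386050, Pow(-175897, -1)), Mul(139654, Pow(Function('I')(Function('Y')(1)), -1))) = Add(Mul(386050, Pow(-175897, -1)), Mul(139654, Pow(Add(-9, Mul(-1, Pow(Add(1, 1), -1))), -1))) = Add(Mul(386050, Rational(-1, 175897)), Mul(139654, Pow(Add(-9, Mul(-1, Pow(2, -1))), -1))) = Add(Rational(-386050, 175897), Mul(139654, Pow(Add(-9, Mul(-1, Rational(1, 2))), -1))) = Add(Rational(-386050, 175897), Mul(139654, Pow(Add(-9, Rational(-1, 2)), -1))) = Add(Rational(-386050, 175897), Mul(139654, Pow(Rational(-19, 2), -1))) = Add(Rational(-386050, 175897), Mul(139654, Rational(-2, 19))) = Add(Rational(-386050, 175897), Rational(-279308, 19)) = Rational(-49136774226, 3342043)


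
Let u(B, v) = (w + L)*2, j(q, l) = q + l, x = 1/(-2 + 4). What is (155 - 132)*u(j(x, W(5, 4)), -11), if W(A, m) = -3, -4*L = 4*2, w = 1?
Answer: -46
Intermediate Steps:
L = -2 ≈ -2.0000
x = ½ (x = 1/2 = ½ ≈ 0.50000)
j(q, l) = l + q
u(B, v) = -2 (u(B, v) = (1 - 2)*2 = -1*2 = -2)
(155 - 132)*u(j(x, W(5, 4)), -11) = (155 - 132)*(-2) = 23*(-2) = -46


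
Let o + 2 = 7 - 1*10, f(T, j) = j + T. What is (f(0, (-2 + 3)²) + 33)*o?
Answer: -170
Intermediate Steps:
f(T, j) = T + j
o = -5 (o = -2 + (7 - 1*10) = -2 + (7 - 10) = -2 - 3 = -5)
(f(0, (-2 + 3)²) + 33)*o = ((0 + (-2 + 3)²) + 33)*(-5) = ((0 + 1²) + 33)*(-5) = ((0 + 1) + 33)*(-5) = (1 + 33)*(-5) = 34*(-5) = -170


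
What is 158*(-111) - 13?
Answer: -17551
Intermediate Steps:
158*(-111) - 13 = -17538 - 13 = -17551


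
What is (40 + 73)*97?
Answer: 10961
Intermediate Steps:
(40 + 73)*97 = 113*97 = 10961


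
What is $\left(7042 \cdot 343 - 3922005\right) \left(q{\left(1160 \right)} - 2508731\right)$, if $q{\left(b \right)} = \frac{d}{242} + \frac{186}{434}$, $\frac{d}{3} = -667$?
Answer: $\frac{6402749846423405}{1694} \approx 3.7797 \cdot 10^{12}$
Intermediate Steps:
$d = -2001$ ($d = 3 \left(-667\right) = -2001$)
$q{\left(b \right)} = - \frac{13281}{1694}$ ($q{\left(b \right)} = - \frac{2001}{242} + \frac{186}{434} = \left(-2001\right) \frac{1}{242} + 186 \cdot \frac{1}{434} = - \frac{2001}{242} + \frac{3}{7} = - \frac{13281}{1694}$)
$\left(7042 \cdot 343 - 3922005\right) \left(q{\left(1160 \right)} - 2508731\right) = \left(7042 \cdot 343 - 3922005\right) \left(- \frac{13281}{1694} - 2508731\right) = \left(2415406 - 3922005\right) \left(- \frac{4249803595}{1694}\right) = \left(-1506599\right) \left(- \frac{4249803595}{1694}\right) = \frac{6402749846423405}{1694}$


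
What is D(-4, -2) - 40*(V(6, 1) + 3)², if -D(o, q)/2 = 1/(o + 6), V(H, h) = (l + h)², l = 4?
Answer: -31361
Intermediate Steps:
V(H, h) = (4 + h)²
D(o, q) = -2/(6 + o) (D(o, q) = -2/(o + 6) = -2/(6 + o))
D(-4, -2) - 40*(V(6, 1) + 3)² = -2/(6 - 4) - 40*((4 + 1)² + 3)² = -2/2 - 40*(5² + 3)² = -2*½ - 40*(25 + 3)² = -1 - 40*28² = -1 - 40*784 = -1 - 31360 = -31361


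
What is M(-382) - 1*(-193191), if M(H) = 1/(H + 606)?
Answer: 43274785/224 ≈ 1.9319e+5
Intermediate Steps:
M(H) = 1/(606 + H)
M(-382) - 1*(-193191) = 1/(606 - 382) - 1*(-193191) = 1/224 + 193191 = 43274785/224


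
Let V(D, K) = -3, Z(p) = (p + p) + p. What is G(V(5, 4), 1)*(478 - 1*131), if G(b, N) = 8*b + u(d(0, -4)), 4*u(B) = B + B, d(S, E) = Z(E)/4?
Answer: -17697/2 ≈ -8848.5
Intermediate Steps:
Z(p) = 3*p (Z(p) = 2*p + p = 3*p)
d(S, E) = 3*E/4 (d(S, E) = (3*E)/4 = (3*E)*(¼) = 3*E/4)
u(B) = B/2 (u(B) = (B + B)/4 = (2*B)/4 = B/2)
G(b, N) = -3/2 + 8*b (G(b, N) = 8*b + ((¾)*(-4))/2 = 8*b + (½)*(-3) = 8*b - 3/2 = -3/2 + 8*b)
G(V(5, 4), 1)*(478 - 1*131) = (-3/2 + 8*(-3))*(478 - 1*131) = (-3/2 - 24)*(478 - 131) = -51/2*347 = -17697/2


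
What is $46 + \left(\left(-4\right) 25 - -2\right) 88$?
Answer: $-8578$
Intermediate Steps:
$46 + \left(\left(-4\right) 25 - -2\right) 88 = 46 + \left(-100 + 2\right) 88 = 46 - 8624 = -8578$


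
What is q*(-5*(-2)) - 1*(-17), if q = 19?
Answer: 207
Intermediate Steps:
q*(-5*(-2)) - 1*(-17) = 19*(-5*(-2)) - 1*(-17) = 19*10 + 17 = 190 + 17 = 207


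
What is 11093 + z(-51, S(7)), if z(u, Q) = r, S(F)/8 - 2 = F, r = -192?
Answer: 10901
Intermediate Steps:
S(F) = 16 + 8*F
z(u, Q) = -192
11093 + z(-51, S(7)) = 11093 - 192 = 10901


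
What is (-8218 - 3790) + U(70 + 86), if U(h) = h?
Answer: -11852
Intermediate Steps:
(-8218 - 3790) + U(70 + 86) = (-8218 - 3790) + (70 + 86) = -12008 + 156 = -11852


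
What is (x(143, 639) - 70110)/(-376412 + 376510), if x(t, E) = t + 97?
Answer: -34935/49 ≈ -712.96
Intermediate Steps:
x(t, E) = 97 + t
(x(143, 639) - 70110)/(-376412 + 376510) = ((97 + 143) - 70110)/(-376412 + 376510) = (240 - 70110)/98 = -69870*1/98 = -34935/49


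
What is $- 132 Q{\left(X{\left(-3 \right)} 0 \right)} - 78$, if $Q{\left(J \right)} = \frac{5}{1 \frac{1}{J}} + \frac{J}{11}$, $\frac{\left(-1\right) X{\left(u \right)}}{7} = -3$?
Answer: $-78$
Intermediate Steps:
$X{\left(u \right)} = 21$ ($X{\left(u \right)} = \left(-7\right) \left(-3\right) = 21$)
$Q{\left(J \right)} = \frac{56 J}{11}$ ($Q{\left(J \right)} = \frac{5}{\frac{1}{J}} + J \frac{1}{11} = 5 J + \frac{J}{11} = \frac{56 J}{11}$)
$- 132 Q{\left(X{\left(-3 \right)} 0 \right)} - 78 = - 132 \frac{56 \cdot 21 \cdot 0}{11} - 78 = - 132 \cdot \frac{56}{11} \cdot 0 - 78 = \left(-132\right) 0 - 78 = 0 - 78 = -78$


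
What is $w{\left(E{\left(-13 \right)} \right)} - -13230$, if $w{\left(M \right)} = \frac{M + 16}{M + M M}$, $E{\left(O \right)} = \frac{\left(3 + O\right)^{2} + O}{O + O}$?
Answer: $\frac{70220164}{5307} \approx 13232.0$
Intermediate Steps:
$E{\left(O \right)} = \frac{O + \left(3 + O\right)^{2}}{2 O}$
$w{\left(M \right)} = \frac{16 + M}{M + M^{2}}$
$w{\left(E{\left(-13 \right)} \right)} - -13230 = \frac{16 + \frac{-13 + \left(3 - 13\right)^{2}}{2 \left(-13\right)}}{\frac{-13 + \left(3 - 13\right)^{2}}{2 \left(-13\right)} \left(1 + \frac{-13 + \left(3 - 13\right)^{2}}{2 \left(-13\right)}\right)} - -13230 = \frac{16 + \frac{1}{2} \left(- \frac{1}{13}\right) \left(-13 + \left(-10\right)^{2}\right)}{\frac{1}{2} \left(- \frac{1}{13}\right) \left(-13 + \left(-10\right)^{2}\right) \left(1 + \frac{1}{2} \left(- \frac{1}{13}\right) \left(-13 + \left(-10\right)^{2}\right)\right)} + 13230 = \frac{16 + \frac{1}{2} \left(- \frac{1}{13}\right) \left(-13 + 100\right)}{\frac{1}{2} \left(- \frac{1}{13}\right) \left(-13 + 100\right) \left(1 + \frac{1}{2} \left(- \frac{1}{13}\right) \left(-13 + 100\right)\right)} + 13230 = \frac{16 + \frac{1}{2} \left(- \frac{1}{13}\right) 87}{\frac{1}{2} \left(- \frac{1}{13}\right) 87 \left(1 + \frac{1}{2} \left(- \frac{1}{13}\right) 87\right)} + 13230 = \frac{16 - \frac{87}{26}}{\left(- \frac{87}{26}\right) \left(1 - \frac{87}{26}\right)} + 13230 = \left(- \frac{26}{87}\right) \frac{1}{- \frac{61}{26}} \cdot \frac{329}{26} + 13230 = \left(- \frac{26}{87}\right) \left(- \frac{26}{61}\right) \frac{329}{26} + 13230 = \frac{8554}{5307} + 13230 = \frac{70220164}{5307}$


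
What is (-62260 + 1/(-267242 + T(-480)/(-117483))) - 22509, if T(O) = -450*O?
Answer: -887153018001939/10465535962 ≈ -84769.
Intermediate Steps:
(-62260 + 1/(-267242 + T(-480)/(-117483))) - 22509 = (-62260 + 1/(-267242 - 450*(-480)/(-117483))) - 22509 = (-62260 + 1/(-267242 + 216000*(-1/117483))) - 22509 = (-62260 + 1/(-267242 - 72000/39161)) - 22509 = (-62260 + 1/(-10465535962/39161)) - 22509 = (-62260 - 39161/10465535962) - 22509 = -651584269033281/10465535962 - 22509 = -887153018001939/10465535962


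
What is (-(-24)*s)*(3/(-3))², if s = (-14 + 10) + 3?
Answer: -24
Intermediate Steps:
s = -1 (s = -4 + 3 = -1)
(-(-24)*s)*(3/(-3))² = (-(-24)*(-1))*(3/(-3))² = (-24*1)*(3*(-⅓))² = -24*(-1)² = -24*1 = -24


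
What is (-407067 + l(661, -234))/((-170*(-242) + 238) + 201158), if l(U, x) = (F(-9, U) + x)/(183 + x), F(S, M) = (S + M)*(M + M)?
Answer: -304537/174216 ≈ -1.7480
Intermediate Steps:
F(S, M) = 2*M*(M + S) (F(S, M) = (M + S)*(2*M) = 2*M*(M + S))
l(U, x) = (x + 2*U*(-9 + U))/(183 + x) (l(U, x) = (2*U*(U - 9) + x)/(183 + x) = (2*U*(-9 + U) + x)/(183 + x) = (x + 2*U*(-9 + U))/(183 + x))
(-407067 + l(661, -234))/((-170*(-242) + 238) + 201158) = (-407067 + (-234 + 2*661*(-9 + 661))/(183 - 234))/((-170*(-242) + 238) + 201158) = (-407067 + (-234 + 2*661*652)/(-51))/((41140 + 238) + 201158) = (-407067 - (-234 + 861944)/51)/(41378 + 201158) = (-407067 - 1/51*861710)/242536 = (-407067 - 861710/51)*(1/242536) = -21622127/51*1/242536 = -304537/174216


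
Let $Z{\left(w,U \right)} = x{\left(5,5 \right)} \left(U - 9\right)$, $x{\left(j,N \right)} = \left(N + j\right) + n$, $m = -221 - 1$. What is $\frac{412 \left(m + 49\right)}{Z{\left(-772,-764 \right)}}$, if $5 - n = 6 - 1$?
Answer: $\frac{35638}{3865} \approx 9.2207$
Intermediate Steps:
$n = 0$ ($n = 5 - \left(6 - 1\right) = 5 - 5 = 0$)
$m = -222$ ($m = -221 - 1 = -222$)
$x{\left(j,N \right)} = N + j$ ($x{\left(j,N \right)} = \left(N + j\right) + 0 = N + j$)
$Z{\left(w,U \right)} = -90 + 10 U$ ($Z{\left(w,U \right)} = \left(5 + 5\right) \left(U - 9\right) = 10 \left(-9 + U\right) = -90 + 10 U$)
$\frac{412 \left(m + 49\right)}{Z{\left(-772,-764 \right)}} = \frac{412 \left(-222 + 49\right)}{-90 + 10 \left(-764\right)} = \frac{412 \left(-173\right)}{-90 - 7640} = - \frac{71276}{-7730} = \left(-71276\right) \left(- \frac{1}{7730}\right) = \frac{35638}{3865}$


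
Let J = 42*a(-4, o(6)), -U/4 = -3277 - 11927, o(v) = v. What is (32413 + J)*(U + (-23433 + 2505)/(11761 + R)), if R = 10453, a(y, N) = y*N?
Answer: 21213224791440/11107 ≈ 1.9099e+9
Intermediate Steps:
a(y, N) = N*y
U = 60816 (U = -4*(-3277 - 11927) = -4*(-15204) = 60816)
J = -1008 (J = 42*(6*(-4)) = 42*(-24) = -1008)
(32413 + J)*(U + (-23433 + 2505)/(11761 + R)) = (32413 - 1008)*(60816 + (-23433 + 2505)/(11761 + 10453)) = 31405*(60816 - 20928/22214) = 31405*(60816 - 20928*1/22214) = 31405*(60816 - 10464/11107) = 31405*(675472848/11107) = 21213224791440/11107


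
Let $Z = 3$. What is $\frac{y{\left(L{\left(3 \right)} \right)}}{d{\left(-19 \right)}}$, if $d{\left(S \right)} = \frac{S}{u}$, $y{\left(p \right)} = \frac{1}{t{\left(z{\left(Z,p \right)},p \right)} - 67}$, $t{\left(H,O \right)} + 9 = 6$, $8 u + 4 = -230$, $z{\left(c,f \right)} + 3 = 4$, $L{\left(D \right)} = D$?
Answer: $- \frac{117}{5320} \approx -0.021992$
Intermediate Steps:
$z{\left(c,f \right)} = 1$ ($z{\left(c,f \right)} = -3 + 4 = 1$)
$u = - \frac{117}{4}$ ($u = - \frac{1}{2} + \frac{1}{8} \left(-230\right) = - \frac{1}{2} - \frac{115}{4} = - \frac{117}{4} \approx -29.25$)
$t{\left(H,O \right)} = -3$ ($t{\left(H,O \right)} = -9 + 6 = -3$)
$y{\left(p \right)} = - \frac{1}{70}$ ($y{\left(p \right)} = \frac{1}{-3 - 67} = \frac{1}{-70} = - \frac{1}{70}$)
$d{\left(S \right)} = - \frac{4 S}{117}$ ($d{\left(S \right)} = \frac{S}{- \frac{117}{4}} = S \left(- \frac{4}{117}\right) = - \frac{4 S}{117}$)
$\frac{y{\left(L{\left(3 \right)} \right)}}{d{\left(-19 \right)}} = - \frac{1}{70 \left(\left(- \frac{4}{117}\right) \left(-19\right)\right)} = - \frac{1}{70 \cdot \frac{76}{117}} = \left(- \frac{1}{70}\right) \frac{117}{76} = - \frac{117}{5320}$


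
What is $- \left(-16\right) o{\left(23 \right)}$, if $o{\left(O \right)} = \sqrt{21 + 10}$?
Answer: $16 \sqrt{31} \approx 89.084$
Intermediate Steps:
$o{\left(O \right)} = \sqrt{31}$
$- \left(-16\right) o{\left(23 \right)} = - \left(-16\right) \sqrt{31} = 16 \sqrt{31}$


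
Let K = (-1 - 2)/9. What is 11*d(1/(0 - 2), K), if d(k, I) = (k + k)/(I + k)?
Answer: 66/5 ≈ 13.200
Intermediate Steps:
K = -1/3 (K = -3*1/9 = -1/3 ≈ -0.33333)
d(k, I) = 2*k/(I + k) (d(k, I) = (2*k)/(I + k) = 2*k/(I + k))
11*d(1/(0 - 2), K) = 11*(2/((0 - 2)*(-1/3 + 1/(0 - 2)))) = 11*(2/(-2*(-1/3 + 1/(-2)))) = 11*(2*(-1/2)/(-1/3 - 1/2)) = 11*(2*(-1/2)/(-5/6)) = 11*(2*(-1/2)*(-6/5)) = 11*(6/5) = 66/5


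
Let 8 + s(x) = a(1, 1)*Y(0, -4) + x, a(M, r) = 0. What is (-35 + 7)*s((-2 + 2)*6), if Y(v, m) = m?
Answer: 224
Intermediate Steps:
s(x) = -8 + x (s(x) = -8 + (0*(-4) + x) = -8 + (0 + x) = -8 + x)
(-35 + 7)*s((-2 + 2)*6) = (-35 + 7)*(-8 + (-2 + 2)*6) = -28*(-8 + 0*6) = -28*(-8 + 0) = -28*(-8) = 224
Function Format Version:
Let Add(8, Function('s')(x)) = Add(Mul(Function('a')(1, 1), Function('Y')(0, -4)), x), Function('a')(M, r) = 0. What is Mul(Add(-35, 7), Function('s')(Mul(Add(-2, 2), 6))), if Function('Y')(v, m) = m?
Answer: 224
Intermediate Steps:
Function('s')(x) = Add(-8, x) (Function('s')(x) = Add(-8, Add(Mul(0, -4), x)) = Add(-8, Add(0, x)) = Add(-8, x))
Mul(Add(-35, 7), Function('s')(Mul(Add(-2, 2), 6))) = Mul(Add(-35, 7), Add(-8, Mul(Add(-2, 2), 6))) = Mul(-28, Add(-8, Mul(0, 6))) = Mul(-28, Add(-8, 0)) = Mul(-28, -8) = 224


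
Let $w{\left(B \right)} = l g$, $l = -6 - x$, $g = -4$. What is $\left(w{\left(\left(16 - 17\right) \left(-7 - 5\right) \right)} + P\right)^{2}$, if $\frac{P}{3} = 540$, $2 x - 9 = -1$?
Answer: $2755600$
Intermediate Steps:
$x = 4$ ($x = \frac{9}{2} + \frac{1}{2} \left(-1\right) = \frac{9}{2} - \frac{1}{2} = 4$)
$P = 1620$ ($P = 3 \cdot 540 = 1620$)
$l = -10$ ($l = -6 - 4 = -10$)
$w{\left(B \right)} = 40$ ($w{\left(B \right)} = \left(-10\right) \left(-4\right) = 40$)
$\left(w{\left(\left(16 - 17\right) \left(-7 - 5\right) \right)} + P\right)^{2} = \left(40 + 1620\right)^{2} = 1660^{2} = 2755600$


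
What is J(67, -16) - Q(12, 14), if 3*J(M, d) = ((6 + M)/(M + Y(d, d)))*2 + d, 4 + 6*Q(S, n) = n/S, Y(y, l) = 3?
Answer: -5249/1260 ≈ -4.1659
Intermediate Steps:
Q(S, n) = -⅔ + n/(6*S) (Q(S, n) = -⅔ + (n/S)/6 = -⅔ + n/(6*S))
J(M, d) = d/3 + 2*(6 + M)/(3*(3 + M)) (J(M, d) = (((6 + M)/(M + 3))*2 + d)/3 = (((6 + M)/(3 + M))*2 + d)/3 = (2*(6 + M)/(3 + M) + d)/3 = (d + 2*(6 + M)/(3 + M))/3 = d/3 + 2*(6 + M)/(3*(3 + M)))
J(67, -16) - Q(12, 14) = (12 + 2*67 + 3*(-16) + 67*(-16))/(3*(3 + 67)) - (14 - 4*12)/(6*12) = (⅓)*(12 + 134 - 48 - 1072)/70 - (14 - 48)/(6*12) = (⅓)*(1/70)*(-974) - (-34)/(6*12) = -487/105 - 1*(-17/36) = -487/105 + 17/36 = -5249/1260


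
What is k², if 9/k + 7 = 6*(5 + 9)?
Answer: 81/5929 ≈ 0.013662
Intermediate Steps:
k = 9/77 (k = 9/(-7 + 6*(5 + 9)) = 9/(-7 + 6*14) = 9/(-7 + 84) = 9/77 ≈ 0.11688)
k² = (9/77)² = 81/5929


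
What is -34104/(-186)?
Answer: 5684/31 ≈ 183.35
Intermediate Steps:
-34104/(-186) = -34104*(-1)/186 = -147*(-116/93) = 5684/31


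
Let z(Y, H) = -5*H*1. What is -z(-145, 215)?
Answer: 1075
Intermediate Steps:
z(Y, H) = -5*H
-z(-145, 215) = -(-5)*215 = -1*(-1075) = 1075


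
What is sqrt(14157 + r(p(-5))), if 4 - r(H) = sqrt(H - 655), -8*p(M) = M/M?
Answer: sqrt(56644 - I*sqrt(10482))/2 ≈ 119.0 - 0.10754*I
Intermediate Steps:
p(M) = -1/8 (p(M) = -M/(8*M) = -1/8*1 = -1/8)
r(H) = 4 - sqrt(-655 + H) (r(H) = 4 - sqrt(H - 655) = 4 - sqrt(-655 + H))
sqrt(14157 + r(p(-5))) = sqrt(14157 + (4 - sqrt(-655 - 1/8))) = sqrt(14157 + (4 - sqrt(-5241/8))) = sqrt(14157 + (4 - I*sqrt(10482)/4)) = sqrt(14161 - I*sqrt(10482)/4)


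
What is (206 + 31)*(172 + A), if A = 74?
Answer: 58302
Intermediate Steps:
(206 + 31)*(172 + A) = (206 + 31)*(172 + 74) = 237*246 = 58302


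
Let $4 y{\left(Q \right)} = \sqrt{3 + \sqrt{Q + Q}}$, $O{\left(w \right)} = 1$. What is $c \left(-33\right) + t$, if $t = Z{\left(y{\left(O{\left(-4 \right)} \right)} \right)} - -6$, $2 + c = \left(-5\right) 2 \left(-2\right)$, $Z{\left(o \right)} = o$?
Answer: $-588 + \frac{\sqrt{3 + \sqrt{2}}}{4} \approx -587.47$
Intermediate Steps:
$y{\left(Q \right)} = \frac{\sqrt{3 + \sqrt{2} \sqrt{Q}}}{4}$ ($y{\left(Q \right)} = \frac{\sqrt{3 + \sqrt{Q + Q}}}{4} = \frac{\sqrt{3 + \sqrt{2 Q}}}{4} = \frac{\sqrt{3 + \sqrt{2} \sqrt{Q}}}{4}$)
$c = 18$ ($c = -2 + \left(-5\right) 2 \left(-2\right) = -2 - -20 = -2 + 20 = 18$)
$t = 6 + \frac{\sqrt{3 + \sqrt{2}}}{4}$ ($t = \frac{\sqrt{3 + \sqrt{2} \sqrt{1}}}{4} - -6 = \frac{\sqrt{3 + \sqrt{2} \cdot 1}}{4} + 6 = \frac{\sqrt{3 + \sqrt{2}}}{4} + 6 = 6 + \frac{\sqrt{3 + \sqrt{2}}}{4} \approx 6.5253$)
$c \left(-33\right) + t = 18 \left(-33\right) + \left(6 + \frac{\sqrt{3 + \sqrt{2}}}{4}\right) = -594 + \left(6 + \frac{\sqrt{3 + \sqrt{2}}}{4}\right) = -588 + \frac{\sqrt{3 + \sqrt{2}}}{4}$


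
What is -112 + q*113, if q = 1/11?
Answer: -1119/11 ≈ -101.73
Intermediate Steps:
q = 1/11 ≈ 0.090909
-112 + q*113 = -112 + (1/11)*113 = -112 + 113/11 = -1119/11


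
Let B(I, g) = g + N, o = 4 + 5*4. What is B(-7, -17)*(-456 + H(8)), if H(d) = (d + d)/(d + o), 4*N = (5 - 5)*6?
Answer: 15487/2 ≈ 7743.5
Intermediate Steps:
o = 24 (o = 4 + 20 = 24)
N = 0 (N = ((5 - 5)*6)/4 = (0*6)/4 = (¼)*0 = 0)
B(I, g) = g (B(I, g) = g + 0 = g)
H(d) = 2*d/(24 + d) (H(d) = (d + d)/(d + 24) = (2*d)/(24 + d) = 2*d/(24 + d))
B(-7, -17)*(-456 + H(8)) = -17*(-456 + 2*8/(24 + 8)) = -17*(-456 + 2*8/32) = -17*(-456 + 2*8*(1/32)) = -17*(-456 + ½) = -17*(-911/2) = 15487/2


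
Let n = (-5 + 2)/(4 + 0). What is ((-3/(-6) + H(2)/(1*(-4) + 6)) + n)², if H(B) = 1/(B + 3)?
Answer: 9/400 ≈ 0.022500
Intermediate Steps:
H(B) = 1/(3 + B)
n = -¾ (n = -3/4 = -3*¼ = -¾ ≈ -0.75000)
((-3/(-6) + H(2)/(1*(-4) + 6)) + n)² = ((-3/(-6) + 1/((3 + 2)*(1*(-4) + 6))) - ¾)² = ((-3*(-⅙) + 1/(5*(-4 + 6))) - ¾)² = ((½ + (⅕)/2) - ¾)² = ((½ + (⅕)*(½)) - ¾)² = ((½ + ⅒) - ¾)² = (⅗ - ¾)² = (-3/20)² = 9/400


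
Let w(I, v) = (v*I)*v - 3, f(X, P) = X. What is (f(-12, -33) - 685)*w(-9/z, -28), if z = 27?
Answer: 552721/3 ≈ 1.8424e+5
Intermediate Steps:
w(I, v) = -3 + I*v² (w(I, v) = (I*v)*v - 3 = I*v² - 3 = -3 + I*v²)
(f(-12, -33) - 685)*w(-9/z, -28) = (-12 - 685)*(-3 - 9/27*(-28)²) = -697*(-3 - 9*1/27*784) = -697*(-3 - ⅓*784) = -697*(-3 - 784/3) = -697*(-793/3) = 552721/3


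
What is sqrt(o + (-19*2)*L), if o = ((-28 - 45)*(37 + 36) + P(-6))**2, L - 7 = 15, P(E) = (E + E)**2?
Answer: sqrt(26883389) ≈ 5184.9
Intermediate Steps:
P(E) = 4*E**2 (P(E) = (2*E)**2 = 4*E**2)
L = 22 (L = 7 + 15 = 22)
o = 26884225 (o = ((-28 - 45)*(37 + 36) + 4*(-6)**2)**2 = (-73*73 + 4*36)**2 = (-5329 + 144)**2 = (-5185)**2 = 26884225)
sqrt(o + (-19*2)*L) = sqrt(26884225 - 19*2*22) = sqrt(26884225 - 38*22) = sqrt(26884225 - 836) = sqrt(26883389)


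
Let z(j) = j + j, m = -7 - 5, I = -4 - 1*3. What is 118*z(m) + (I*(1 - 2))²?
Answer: -2783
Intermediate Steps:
I = -7 (I = -4 - 3 = -7)
m = -12
z(j) = 2*j
118*z(m) + (I*(1 - 2))² = 118*(2*(-12)) + (-7*(1 - 2))² = 118*(-24) + (-7*(-1))² = -2832 + 7² = -2832 + 49 = -2783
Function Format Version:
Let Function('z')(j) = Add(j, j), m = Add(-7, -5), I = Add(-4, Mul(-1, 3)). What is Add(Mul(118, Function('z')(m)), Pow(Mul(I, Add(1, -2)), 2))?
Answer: -2783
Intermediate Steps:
I = -7 (I = Add(-4, -3) = -7)
m = -12
Function('z')(j) = Mul(2, j)
Add(Mul(118, Function('z')(m)), Pow(Mul(I, Add(1, -2)), 2)) = Add(Mul(118, Mul(2, -12)), Pow(Mul(-7, Add(1, -2)), 2)) = Add(Mul(118, -24), Pow(Mul(-7, -1), 2)) = Add(-2832, Pow(7, 2)) = Add(-2832, 49) = -2783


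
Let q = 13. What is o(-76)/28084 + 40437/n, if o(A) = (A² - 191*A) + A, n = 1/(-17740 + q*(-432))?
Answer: -947279910994/1003 ≈ -9.4445e+8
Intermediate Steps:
n = -1/23356 (n = 1/(-17740 + 13*(-432)) = 1/(-17740 - 5616) = 1/(-23356) = -1/23356 ≈ -4.2816e-5)
o(A) = A² - 190*A
o(-76)/28084 + 40437/n = -76*(-190 - 76)/28084 + 40437/(-1/23356) = -76*(-266)*(1/28084) + 40437*(-23356) = 20216*(1/28084) - 944446572 = 722/1003 - 944446572 = -947279910994/1003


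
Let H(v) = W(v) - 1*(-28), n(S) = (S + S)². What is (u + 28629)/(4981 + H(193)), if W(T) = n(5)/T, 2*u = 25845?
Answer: 5346293/644558 ≈ 8.2945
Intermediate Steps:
u = 25845/2 (u = (½)*25845 = 25845/2 ≈ 12923.)
n(S) = 4*S² (n(S) = (2*S)² = 4*S²)
W(T) = 100/T (W(T) = (4*5²)/T = (4*25)/T = 100/T)
H(v) = 28 + 100/v (H(v) = 100/v - 1*(-28) = 100/v + 28 = 28 + 100/v)
(u + 28629)/(4981 + H(193)) = (25845/2 + 28629)/(4981 + (28 + 100/193)) = 83103/(2*(4981 + (28 + 100*(1/193)))) = 83103/(2*(4981 + (28 + 100/193))) = 83103/(2*(4981 + 5504/193)) = 83103/(2*(966837/193)) = (83103/2)*(193/966837) = 5346293/644558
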